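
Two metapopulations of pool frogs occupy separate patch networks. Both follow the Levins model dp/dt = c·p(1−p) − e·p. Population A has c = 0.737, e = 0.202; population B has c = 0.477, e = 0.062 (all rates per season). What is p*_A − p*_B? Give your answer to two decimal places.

-0.14

A: p*_A = 1 − 0.202/0.737 = 0.7259.
B: p*_B = 1 − 0.062/0.477 = 0.8700.
p*_A − p*_B = 0.7259 − 0.8700 = -0.1441.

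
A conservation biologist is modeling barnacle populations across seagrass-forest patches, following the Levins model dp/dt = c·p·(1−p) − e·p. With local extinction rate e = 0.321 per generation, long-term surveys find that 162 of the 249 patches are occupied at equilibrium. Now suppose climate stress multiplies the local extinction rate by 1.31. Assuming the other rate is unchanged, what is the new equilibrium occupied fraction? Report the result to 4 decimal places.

Observed p* = 162/249 = 0.65060.
Balance c(1−p*) = e gives c = e/(1 − 0.65060) = 0.321/0.34940 = 0.91872.
New p* = 1 − e/c = 1 − 0.42051/0.91872 = 0.54229.

0.5423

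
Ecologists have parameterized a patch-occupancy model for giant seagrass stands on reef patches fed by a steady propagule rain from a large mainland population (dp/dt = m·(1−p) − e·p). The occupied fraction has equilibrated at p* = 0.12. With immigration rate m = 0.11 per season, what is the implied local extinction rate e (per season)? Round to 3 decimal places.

0.807

At equilibrium m(1−p*) = e·p*, so e = m(1−p*)/p*.
e = 0.11 × 0.8800 / 0.12 = 0.8067.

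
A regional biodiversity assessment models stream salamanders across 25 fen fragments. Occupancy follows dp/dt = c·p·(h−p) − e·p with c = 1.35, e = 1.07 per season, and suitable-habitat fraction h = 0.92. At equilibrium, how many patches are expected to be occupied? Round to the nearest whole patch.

3

p* = h − e/c = 0.92 − 0.7926 = 0.1274.
Expected occupied patches = N × p* = 25 × 0.1274 = 3.19 ≈ 3.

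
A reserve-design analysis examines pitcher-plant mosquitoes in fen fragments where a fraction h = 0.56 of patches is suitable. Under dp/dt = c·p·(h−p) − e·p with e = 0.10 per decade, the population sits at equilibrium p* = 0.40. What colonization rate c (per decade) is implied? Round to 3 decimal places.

0.625

At equilibrium c(h−p*) = e, so c = e/(h−p*).
c = 0.10/(0.56 − 0.40) = 0.10/0.1600 = 0.6250.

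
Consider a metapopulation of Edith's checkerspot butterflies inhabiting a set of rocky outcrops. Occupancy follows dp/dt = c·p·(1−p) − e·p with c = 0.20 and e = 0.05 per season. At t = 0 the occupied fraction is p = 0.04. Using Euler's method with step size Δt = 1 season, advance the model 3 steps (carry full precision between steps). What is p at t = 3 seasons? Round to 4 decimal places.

Update rule: p ← p + [c·p·(1−p) − e·p]·Δt with Δt = 1.
p: 0.04000 → 0.04568  (Δp = +0.00568)
p: 0.04568 → 0.05211  (Δp = +0.00643)
p: 0.05211 → 0.05939  (Δp = +0.00727)

0.0594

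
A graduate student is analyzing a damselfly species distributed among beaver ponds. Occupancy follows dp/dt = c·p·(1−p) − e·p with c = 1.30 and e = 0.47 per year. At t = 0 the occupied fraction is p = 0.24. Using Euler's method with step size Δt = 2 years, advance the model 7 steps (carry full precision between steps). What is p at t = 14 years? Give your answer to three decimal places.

0.633

Update rule: p ← p + [c·p·(1−p) − e·p]·Δt with Δt = 2.
p: 0.24000 → 0.48864  (Δp = +0.24864)
p: 0.48864 → 0.67898  (Δp = +0.19034)
p: 0.67898 → 0.60745  (Δp = -0.07153)
p: 0.60745 → 0.65643  (Δp = +0.04898)
p: 0.65643 → 0.62576  (Δp = -0.03067)
p: 0.62576 → 0.64642  (Δp = +0.02066)
p: 0.64642 → 0.63304  (Δp = -0.01338)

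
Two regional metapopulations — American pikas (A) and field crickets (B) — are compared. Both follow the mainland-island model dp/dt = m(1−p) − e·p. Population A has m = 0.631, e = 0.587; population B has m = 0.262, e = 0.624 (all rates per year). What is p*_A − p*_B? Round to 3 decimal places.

0.222

A: p*_A = m/(m+e) = 0.631/1.2180 = 0.5181.
B: p*_B = 0.262/0.8860 = 0.2957.
p*_A − p*_B = 0.5181 − 0.2957 = 0.2224.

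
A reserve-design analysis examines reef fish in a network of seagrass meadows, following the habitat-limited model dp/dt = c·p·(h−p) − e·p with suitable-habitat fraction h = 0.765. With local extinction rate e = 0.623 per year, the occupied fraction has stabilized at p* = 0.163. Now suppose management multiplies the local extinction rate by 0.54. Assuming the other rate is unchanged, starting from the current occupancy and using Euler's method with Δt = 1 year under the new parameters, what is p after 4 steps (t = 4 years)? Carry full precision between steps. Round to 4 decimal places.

0.3501

Balance c(h−p*) = e gives c = e/(0.765 − 0.16300) = 0.623/0.60200 = 1.03488.
Starting from p₀ = 0.16300; update p ← p + (dp/dt)·Δt with the new parameters.
step 1: Δp = +0.04671, p = 0.20971
step 2: Δp = +0.04996, p = 0.25967
step 3: Δp = +0.04844, p = 0.30811
step 4: Δp = +0.04203, p = 0.35014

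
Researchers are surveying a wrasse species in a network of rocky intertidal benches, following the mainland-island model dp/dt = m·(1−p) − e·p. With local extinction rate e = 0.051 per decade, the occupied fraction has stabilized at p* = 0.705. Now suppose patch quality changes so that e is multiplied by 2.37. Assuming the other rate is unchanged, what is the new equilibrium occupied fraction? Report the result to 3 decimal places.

0.502

Balance m(1−p*) = e·p* gives m = e·p*/(1−p*) = 0.051×0.70500/0.29500 = 0.12188.
New p* = m/(m+e) = 0.12188/(0.12188+0.12087) = 0.50208.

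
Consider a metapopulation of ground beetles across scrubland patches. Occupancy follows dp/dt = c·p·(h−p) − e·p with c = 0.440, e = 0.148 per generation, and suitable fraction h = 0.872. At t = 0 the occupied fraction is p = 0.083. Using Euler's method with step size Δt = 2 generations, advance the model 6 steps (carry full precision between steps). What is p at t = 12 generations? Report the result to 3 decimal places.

0.394

Update rule: p ← p + [c·p·(h−p) − e·p]·Δt with Δt = 2.
step 1: Δp = +0.03306, p = 0.11606
step 2: Δp = +0.04285, p = 0.15891
step 3: Δp = +0.05268, p = 0.21160
step 4: Δp = +0.06034, p = 0.27193
step 5: Δp = +0.06310, p = 0.33504
step 6: Δp = +0.05914, p = 0.39418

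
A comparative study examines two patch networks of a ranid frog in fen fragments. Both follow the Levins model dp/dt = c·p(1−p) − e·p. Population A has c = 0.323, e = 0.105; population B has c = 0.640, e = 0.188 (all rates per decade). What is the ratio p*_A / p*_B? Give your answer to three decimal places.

A: p*_A = 1 − 0.105/0.323 = 0.6749.
B: p*_B = 1 − 0.188/0.640 = 0.7063.
p*_A / p*_B = 0.6749/0.7063 = 0.9556.

0.956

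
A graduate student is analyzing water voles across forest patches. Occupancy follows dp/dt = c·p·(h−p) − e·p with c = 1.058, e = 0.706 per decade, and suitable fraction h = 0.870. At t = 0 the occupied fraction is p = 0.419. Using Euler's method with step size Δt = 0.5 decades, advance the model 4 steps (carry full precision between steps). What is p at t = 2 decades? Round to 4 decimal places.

Update rule: p ← p + [c·p·(h−p) − e·p]·Δt with Δt = 0.5.
t = 0.5: p = 0.41900 + (-0.04794) = 0.37106
t = 1: p = 0.37106 + (-0.03305) = 0.33801
t = 1.5: p = 0.33801 + (-0.02419) = 0.31382
t = 2: p = 0.31382 + (-0.01845) = 0.29537

0.2954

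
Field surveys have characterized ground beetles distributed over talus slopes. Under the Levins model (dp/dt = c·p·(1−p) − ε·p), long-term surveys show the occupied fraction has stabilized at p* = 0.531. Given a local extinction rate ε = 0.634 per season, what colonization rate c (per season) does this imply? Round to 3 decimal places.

At equilibrium c(1−p*) = ε, so c = ε/(1−p*).
c = 0.634/(1 − 0.531) = 0.634/0.4690 = 1.3518.

1.352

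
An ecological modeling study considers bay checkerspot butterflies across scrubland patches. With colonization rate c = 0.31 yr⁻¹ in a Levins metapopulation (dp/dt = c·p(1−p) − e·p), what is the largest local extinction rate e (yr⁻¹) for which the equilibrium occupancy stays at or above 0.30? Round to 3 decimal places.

0.217

1 − e/c ≥ 0.30 ⇒ e ≤ c(1 − 0.30) = 0.31 × 0.7000.
e_max = 0.2170.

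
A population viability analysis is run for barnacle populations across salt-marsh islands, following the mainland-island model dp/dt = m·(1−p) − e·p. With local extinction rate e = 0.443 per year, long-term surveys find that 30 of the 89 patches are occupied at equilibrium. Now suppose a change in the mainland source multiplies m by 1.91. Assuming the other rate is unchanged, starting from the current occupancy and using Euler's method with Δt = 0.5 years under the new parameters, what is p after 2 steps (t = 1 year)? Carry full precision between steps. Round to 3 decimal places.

Observed p* = 30/89 = 0.33708.
Balance m(1−p*) = e·p* gives m = e·p*/(1−p*) = 0.443×0.33708/0.66292 = 0.22525.
Starting from p₀ = 0.33708; update p ← p + (dp/dt)·Δt with the new parameters.
p: 0.33708 → 0.40502  (Δp = +0.06794)
p: 0.40502 → 0.44330  (Δp = +0.03828)

0.443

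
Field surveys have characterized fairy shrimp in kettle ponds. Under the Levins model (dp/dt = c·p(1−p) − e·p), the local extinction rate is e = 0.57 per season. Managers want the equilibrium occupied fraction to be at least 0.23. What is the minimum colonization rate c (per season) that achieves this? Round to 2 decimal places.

p* = 1 − e/c ≥ 0.23 requires e/c ≤ 0.7700, i.e. c ≥ e/0.7700.
c_min = 0.57/0.7700 = 0.7403.

0.74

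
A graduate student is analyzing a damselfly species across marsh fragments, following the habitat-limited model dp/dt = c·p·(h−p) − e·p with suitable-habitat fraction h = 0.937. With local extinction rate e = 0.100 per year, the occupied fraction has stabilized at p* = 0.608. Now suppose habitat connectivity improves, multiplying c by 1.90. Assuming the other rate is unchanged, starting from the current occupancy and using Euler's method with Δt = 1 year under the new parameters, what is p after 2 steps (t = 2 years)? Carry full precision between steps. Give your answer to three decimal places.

0.701

Balance c(h−p*) = e gives c = e/(0.937 − 0.60800) = 0.100/0.32900 = 0.30395.
Starting from p₀ = 0.60800; update p ← p + (dp/dt)·Δt with the new parameters.
p: 0.60800 → 0.66272  (Δp = +0.05472)
p: 0.66272 → 0.70142  (Δp = +0.03870)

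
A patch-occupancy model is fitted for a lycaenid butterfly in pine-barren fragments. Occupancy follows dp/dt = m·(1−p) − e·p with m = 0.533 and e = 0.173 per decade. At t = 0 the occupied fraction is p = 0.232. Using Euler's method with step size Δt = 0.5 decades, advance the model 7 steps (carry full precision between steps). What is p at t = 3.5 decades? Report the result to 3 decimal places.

Update rule: p ← p + [m·(1−p) − e·p]·Δt with Δt = 0.5.
  1  |  dp/dt·Δt = +0.184604  |  p_1 = 0.416604
  2  |  dp/dt·Δt = +0.119439  |  p_2 = 0.536043
  3  |  dp/dt·Δt = +0.077277  |  p_3 = 0.613320
  4  |  dp/dt·Δt = +0.049998  |  p_4 = 0.663318
  5  |  dp/dt·Δt = +0.032349  |  p_5 = 0.695667
  6  |  dp/dt·Δt = +0.020930  |  p_6 = 0.716596
  7  |  dp/dt·Δt = +0.013542  |  p_7 = 0.730138

0.730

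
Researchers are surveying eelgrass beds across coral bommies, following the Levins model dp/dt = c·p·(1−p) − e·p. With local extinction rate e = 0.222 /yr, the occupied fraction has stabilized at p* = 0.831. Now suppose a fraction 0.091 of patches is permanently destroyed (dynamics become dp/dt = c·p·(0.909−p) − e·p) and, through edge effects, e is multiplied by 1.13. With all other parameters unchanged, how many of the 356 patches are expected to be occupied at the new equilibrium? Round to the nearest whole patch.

Balance c(1−p*) = e gives c = e/(1 − 0.83100) = 0.222/0.16900 = 1.31361.
New p* = 0.909 − e/c = 0.909 − 0.25086/1.31361 = 0.71803.
Expected occupied = 356 × 0.71803 = 255.62 ≈ 256.

256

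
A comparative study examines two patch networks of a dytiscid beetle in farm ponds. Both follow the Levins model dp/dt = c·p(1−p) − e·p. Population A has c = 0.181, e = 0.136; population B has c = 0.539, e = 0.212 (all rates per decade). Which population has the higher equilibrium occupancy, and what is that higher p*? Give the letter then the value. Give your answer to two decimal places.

B, 0.61

A: p*_A = 1 − 0.136/0.181 = 0.2486.
B: p*_B = 1 − 0.212/0.539 = 0.6067.
B is higher at 0.6067.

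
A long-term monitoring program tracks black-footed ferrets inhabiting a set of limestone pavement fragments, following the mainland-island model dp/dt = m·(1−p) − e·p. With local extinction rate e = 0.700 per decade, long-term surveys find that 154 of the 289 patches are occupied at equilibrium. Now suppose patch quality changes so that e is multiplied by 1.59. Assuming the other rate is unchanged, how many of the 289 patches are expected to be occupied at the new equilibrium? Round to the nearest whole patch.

Observed p* = 154/289 = 0.53287.
Balance m(1−p*) = e·p* gives m = e·p*/(1−p*) = 0.700×0.53287/0.46713 = 0.79851.
New p* = m/(m+e) = 0.79851/(0.79851+1.11300) = 0.41774.
Expected occupied = 289 × 0.41774 = 120.73 ≈ 121.

121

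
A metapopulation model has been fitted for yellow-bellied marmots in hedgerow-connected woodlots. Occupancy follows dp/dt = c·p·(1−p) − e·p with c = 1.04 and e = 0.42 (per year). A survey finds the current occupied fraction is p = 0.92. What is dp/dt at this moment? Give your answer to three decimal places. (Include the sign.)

-0.310

Colonization term: c·p·(1−p) = 1.04×0.92×0.0800 = 0.07654.
Extinction term: e·p = 0.38640.
dp/dt = 0.07654 − 0.38640 = -0.30986.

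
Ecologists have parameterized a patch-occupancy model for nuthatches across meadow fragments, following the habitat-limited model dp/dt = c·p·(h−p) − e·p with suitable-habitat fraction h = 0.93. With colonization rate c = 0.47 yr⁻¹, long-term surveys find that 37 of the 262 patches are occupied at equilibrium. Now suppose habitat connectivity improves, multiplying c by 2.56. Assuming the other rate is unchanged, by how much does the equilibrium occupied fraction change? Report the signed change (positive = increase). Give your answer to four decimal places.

0.4807

Observed p* = 37/262 = 0.14122.
Balance c(h−p*) = e gives e = 0.47×(0.93 − 0.14122) = 0.37073.
New p* = 0.93 − e/c = 0.93 − 0.37073/1.20320 = 0.62188.
Δp* = 0.62188 − 0.14122 = +0.48066.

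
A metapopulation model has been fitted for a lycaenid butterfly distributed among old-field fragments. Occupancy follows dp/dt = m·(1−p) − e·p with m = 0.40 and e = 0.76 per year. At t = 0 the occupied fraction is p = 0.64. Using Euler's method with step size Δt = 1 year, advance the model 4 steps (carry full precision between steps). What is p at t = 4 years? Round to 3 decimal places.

0.345

Update rule: p ← p + [m·(1−p) − e·p]·Δt with Δt = 1.
p: 0.64000 → 0.29760  (Δp = -0.34240)
p: 0.29760 → 0.35238  (Δp = +0.05478)
p: 0.35238 → 0.34362  (Δp = -0.00877)
p: 0.34362 → 0.34502  (Δp = +0.00140)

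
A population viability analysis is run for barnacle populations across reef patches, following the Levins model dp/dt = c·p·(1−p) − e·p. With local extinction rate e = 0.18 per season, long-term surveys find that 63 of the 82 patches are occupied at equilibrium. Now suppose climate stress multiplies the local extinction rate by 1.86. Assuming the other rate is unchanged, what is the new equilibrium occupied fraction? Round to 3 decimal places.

0.569

Observed p* = 63/82 = 0.76829.
Balance c(1−p*) = e gives c = e/(1 − 0.76829) = 0.18/0.23171 = 0.77683.
New p* = 1 − e/c = 1 − 0.33480/0.77683 = 0.56902.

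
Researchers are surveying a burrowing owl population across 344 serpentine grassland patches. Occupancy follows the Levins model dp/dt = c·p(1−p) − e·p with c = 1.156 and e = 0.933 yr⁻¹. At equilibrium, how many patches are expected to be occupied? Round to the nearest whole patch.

66

p* = 1 − e/c = 1 − 0.933/1.156 = 0.1929.
Expected occupied patches = N × p* = 344 × 0.1929 = 66.36 ≈ 66.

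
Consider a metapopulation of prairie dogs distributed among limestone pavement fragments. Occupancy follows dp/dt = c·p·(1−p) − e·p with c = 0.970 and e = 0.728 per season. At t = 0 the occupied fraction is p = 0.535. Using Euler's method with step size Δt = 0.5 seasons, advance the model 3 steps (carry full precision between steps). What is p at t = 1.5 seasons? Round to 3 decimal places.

0.381

Update rule: p ← p + [c·p·(1−p) − e·p]·Δt with Δt = 0.5.
p: 0.53500 → 0.46092  (Δp = -0.07408)
p: 0.46092 → 0.41365  (Δp = -0.04726)
p: 0.41365 → 0.38072  (Δp = -0.03294)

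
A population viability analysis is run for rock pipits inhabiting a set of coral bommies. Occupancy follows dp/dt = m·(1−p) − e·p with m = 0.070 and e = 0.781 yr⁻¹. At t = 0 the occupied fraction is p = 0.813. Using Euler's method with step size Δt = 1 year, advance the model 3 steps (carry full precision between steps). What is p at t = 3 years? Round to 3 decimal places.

0.085

Update rule: p ← p + [m·(1−p) − e·p]·Δt with Δt = 1.
step 1: Δp = -0.62186, p = 0.19114
step 2: Δp = -0.09266, p = 0.09848
step 3: Δp = -0.01381, p = 0.08467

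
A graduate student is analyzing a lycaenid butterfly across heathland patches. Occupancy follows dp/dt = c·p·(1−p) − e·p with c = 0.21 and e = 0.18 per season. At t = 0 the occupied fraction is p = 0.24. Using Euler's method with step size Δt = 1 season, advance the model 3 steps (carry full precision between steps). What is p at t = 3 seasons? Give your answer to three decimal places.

0.226

Update rule: p ← p + [c·p·(1−p) − e·p]·Δt with Δt = 1.
p: 0.24000 → 0.23510  (Δp = -0.00490)
p: 0.23510 → 0.23055  (Δp = -0.00455)
p: 0.23055 → 0.22630  (Δp = -0.00425)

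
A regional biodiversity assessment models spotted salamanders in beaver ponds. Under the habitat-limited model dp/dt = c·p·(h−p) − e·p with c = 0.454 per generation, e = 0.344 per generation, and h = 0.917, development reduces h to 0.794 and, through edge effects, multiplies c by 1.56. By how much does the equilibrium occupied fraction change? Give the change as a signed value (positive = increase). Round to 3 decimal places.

0.149

Before: p* = h − e/c = 0.917 − 0.344/0.454 = 0.917 − 0.7577 = 0.1593.
After: c = 0.70824, e = 0.344, h = 0.794; p* = 0.794 − 0.344/0.70824 = 0.3083.
Δp* = 0.3083 − 0.1593 = +0.1490.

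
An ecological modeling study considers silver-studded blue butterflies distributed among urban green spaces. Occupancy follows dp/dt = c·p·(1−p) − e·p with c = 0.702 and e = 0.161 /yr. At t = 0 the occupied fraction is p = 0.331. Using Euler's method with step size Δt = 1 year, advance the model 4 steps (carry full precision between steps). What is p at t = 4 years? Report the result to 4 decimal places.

Update rule: p ← p + [c·p·(1−p) − e·p]·Δt with Δt = 1.
step 1: Δp = +0.10216, p = 0.43316
step 2: Δp = +0.10263, p = 0.53578
step 3: Δp = +0.08834, p = 0.62412
step 4: Δp = +0.06420, p = 0.68832

0.6883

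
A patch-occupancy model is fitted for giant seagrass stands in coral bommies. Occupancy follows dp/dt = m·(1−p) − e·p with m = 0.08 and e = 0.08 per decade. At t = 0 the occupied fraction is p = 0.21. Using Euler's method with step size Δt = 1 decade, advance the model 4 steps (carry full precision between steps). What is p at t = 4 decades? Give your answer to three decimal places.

Update rule: p ← p + [m·(1−p) − e·p]·Δt with Δt = 1.
t = 1: p = 0.21000 + (+0.04640) = 0.25640
t = 2: p = 0.25640 + (+0.03898) = 0.29538
t = 3: p = 0.29538 + (+0.03274) = 0.32812
t = 4: p = 0.32812 + (+0.02750) = 0.35562

0.356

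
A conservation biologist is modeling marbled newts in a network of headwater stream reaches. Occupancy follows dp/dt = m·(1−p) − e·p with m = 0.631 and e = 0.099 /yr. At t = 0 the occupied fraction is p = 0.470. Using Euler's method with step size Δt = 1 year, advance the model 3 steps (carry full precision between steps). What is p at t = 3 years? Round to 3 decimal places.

0.857

Update rule: p ← p + [m·(1−p) − e·p]·Δt with Δt = 1.
  1  |  dp/dt·Δt = +0.287900  |  p_1 = 0.757900
  2  |  dp/dt·Δt = +0.077733  |  p_2 = 0.835633
  3  |  dp/dt·Δt = +0.020988  |  p_3 = 0.856621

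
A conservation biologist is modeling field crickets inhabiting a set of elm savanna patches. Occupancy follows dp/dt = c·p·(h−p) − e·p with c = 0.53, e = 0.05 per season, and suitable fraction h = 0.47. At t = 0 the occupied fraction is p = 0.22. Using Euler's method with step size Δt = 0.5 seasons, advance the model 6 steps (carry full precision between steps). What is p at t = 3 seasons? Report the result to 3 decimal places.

Update rule: p ← p + [c·p·(h−p) − e·p]·Δt with Δt = 0.5.
  1  |  dp/dt·Δt = +0.009075  |  p_1 = 0.229075
  2  |  dp/dt·Δt = +0.008898  |  p_2 = 0.237973
  3  |  dp/dt·Δt = +0.008683  |  p_3 = 0.246656
  4  |  dp/dt·Δt = +0.008432  |  p_4 = 0.255089
  5  |  dp/dt·Δt = +0.008150  |  p_5 = 0.263239
  6  |  dp/dt·Δt = +0.007842  |  p_6 = 0.271081

0.271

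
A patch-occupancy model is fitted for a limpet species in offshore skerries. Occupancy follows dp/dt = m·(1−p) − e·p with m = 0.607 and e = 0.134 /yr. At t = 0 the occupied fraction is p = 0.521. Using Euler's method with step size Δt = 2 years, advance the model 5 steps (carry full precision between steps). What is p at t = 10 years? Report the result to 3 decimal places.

Update rule: p ← p + [m·(1−p) − e·p]·Δt with Δt = 2.
step 1: Δp = +0.44188, p = 0.96288
step 2: Δp = -0.21299, p = 0.74989
step 3: Δp = +0.10266, p = 0.85255
step 4: Δp = -0.04948, p = 0.80307
step 5: Δp = +0.02385, p = 0.82692

0.827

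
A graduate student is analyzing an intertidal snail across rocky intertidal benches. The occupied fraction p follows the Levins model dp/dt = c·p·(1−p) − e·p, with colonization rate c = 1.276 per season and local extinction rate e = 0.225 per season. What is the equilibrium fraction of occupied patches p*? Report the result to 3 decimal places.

Setting dp/dt = 0 and dividing through by p* gives c·(1−p*) = e.
So p* = 1 − e/c = 1 − 0.225/1.276 = 1 − 0.1763 = 0.8237.

0.824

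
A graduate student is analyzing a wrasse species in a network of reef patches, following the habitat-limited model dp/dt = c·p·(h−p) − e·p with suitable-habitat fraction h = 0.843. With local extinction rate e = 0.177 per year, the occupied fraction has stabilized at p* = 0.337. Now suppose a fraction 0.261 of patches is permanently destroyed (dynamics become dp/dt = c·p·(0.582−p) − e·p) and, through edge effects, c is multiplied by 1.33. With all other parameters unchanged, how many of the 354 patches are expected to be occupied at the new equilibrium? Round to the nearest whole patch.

Balance c(h−p*) = e gives c = e/(0.843 − 0.33700) = 0.177/0.50600 = 0.34980.
New p* = 0.582 − e/c = 0.582 − 0.17700/0.46523 = 0.20154.
Expected occupied = 354 × 0.20154 = 71.35 ≈ 71.

71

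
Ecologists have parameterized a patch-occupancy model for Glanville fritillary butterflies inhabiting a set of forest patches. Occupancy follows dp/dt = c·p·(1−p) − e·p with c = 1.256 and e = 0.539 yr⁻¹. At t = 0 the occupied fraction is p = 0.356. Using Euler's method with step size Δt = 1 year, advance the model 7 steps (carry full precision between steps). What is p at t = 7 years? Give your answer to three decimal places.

Update rule: p ← p + [c·p·(1−p) − e·p]·Δt with Δt = 1.
  1  |  dp/dt·Δt = +0.096072  |  p_1 = 0.452072
  2  |  dp/dt·Δt = +0.067448  |  p_2 = 0.519520
  3  |  dp/dt·Δt = +0.033500  |  p_3 = 0.553020
  4  |  dp/dt·Δt = +0.012391  |  p_4 = 0.565411
  5  |  dp/dt·Δt = +0.003869  |  p_5 = 0.569281
  6  |  dp/dt·Δt = +0.001129  |  p_6 = 0.570410
  7  |  dp/dt·Δt = +0.000322  |  p_7 = 0.570732

0.571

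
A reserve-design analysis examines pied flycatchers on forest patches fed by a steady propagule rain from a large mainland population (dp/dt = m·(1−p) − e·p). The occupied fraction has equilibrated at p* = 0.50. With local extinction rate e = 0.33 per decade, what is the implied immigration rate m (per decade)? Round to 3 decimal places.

0.330

At equilibrium m(1−p*) = e·p*, so m = e·p*/(1−p*).
m = 0.33 × 0.50 / 0.5000 = 0.1650/0.5000 = 0.3300.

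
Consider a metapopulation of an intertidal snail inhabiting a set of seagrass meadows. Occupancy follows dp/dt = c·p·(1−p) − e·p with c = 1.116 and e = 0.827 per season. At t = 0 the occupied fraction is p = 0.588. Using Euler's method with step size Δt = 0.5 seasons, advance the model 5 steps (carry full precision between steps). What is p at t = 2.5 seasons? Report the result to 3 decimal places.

Update rule: p ← p + [c·p·(1−p) − e·p]·Δt with Δt = 0.5.
  1  |  dp/dt·Δt = -0.107959  |  p_1 = 0.480041
  2  |  dp/dt·Δt = -0.059219  |  p_2 = 0.420822
  3  |  dp/dt·Δt = -0.038008  |  p_3 = 0.382814
  4  |  dp/dt·Δt = -0.026456  |  p_4 = 0.356357
  5  |  dp/dt·Δt = -0.019367  |  p_5 = 0.336990

0.337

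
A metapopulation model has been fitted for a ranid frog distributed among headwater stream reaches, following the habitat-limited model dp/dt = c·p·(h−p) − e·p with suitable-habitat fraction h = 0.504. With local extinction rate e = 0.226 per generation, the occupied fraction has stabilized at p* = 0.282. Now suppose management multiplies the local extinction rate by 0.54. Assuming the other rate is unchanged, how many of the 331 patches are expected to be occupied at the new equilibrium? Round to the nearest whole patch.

127

Balance c(h−p*) = e gives c = e/(0.504 − 0.28200) = 0.226/0.22200 = 1.01802.
New p* = 0.504 − e/c = 0.504 − 0.12204/1.01802 = 0.38412.
Expected occupied = 331 × 0.38412 = 127.14 ≈ 127.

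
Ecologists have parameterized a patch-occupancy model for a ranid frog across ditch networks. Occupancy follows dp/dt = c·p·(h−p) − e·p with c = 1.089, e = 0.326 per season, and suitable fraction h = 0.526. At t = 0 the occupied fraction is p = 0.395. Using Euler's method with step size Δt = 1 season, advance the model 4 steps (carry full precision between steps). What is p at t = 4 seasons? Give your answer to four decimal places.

Update rule: p ← p + [c·p·(h−p) − e·p]·Δt with Δt = 1.
p: 0.39500 → 0.32258  (Δp = -0.07242)
p: 0.32258 → 0.28888  (Δp = -0.03370)
p: 0.28888 → 0.26930  (Δp = -0.01958)
p: 0.26930 → 0.25679  (Δp = -0.01251)

0.2568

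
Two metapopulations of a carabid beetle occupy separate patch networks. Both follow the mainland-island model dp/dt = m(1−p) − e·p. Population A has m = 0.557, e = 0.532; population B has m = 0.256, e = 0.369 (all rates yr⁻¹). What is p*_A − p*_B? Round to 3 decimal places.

A: p*_A = m/(m+e) = 0.557/1.0890 = 0.5115.
B: p*_B = 0.256/0.6250 = 0.4096.
p*_A − p*_B = 0.5115 − 0.4096 = 0.1019.

0.102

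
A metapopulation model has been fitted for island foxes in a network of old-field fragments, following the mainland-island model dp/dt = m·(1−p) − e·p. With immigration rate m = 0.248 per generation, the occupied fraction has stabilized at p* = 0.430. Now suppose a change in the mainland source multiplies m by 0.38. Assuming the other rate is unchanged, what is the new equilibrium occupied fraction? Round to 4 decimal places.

0.2228

Balance m(1−p*) = e·p* gives e = m(1−p*)/p* = 0.248×0.57000/0.43000 = 0.32874.
New p* = m/(m+e) = 0.09424/(0.09424+0.32874) = 0.22280.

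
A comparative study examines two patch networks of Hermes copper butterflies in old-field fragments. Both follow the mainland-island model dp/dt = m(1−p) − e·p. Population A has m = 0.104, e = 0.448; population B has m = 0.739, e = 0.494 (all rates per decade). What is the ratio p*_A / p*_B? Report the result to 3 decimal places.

A: p*_A = m/(m+e) = 0.104/0.5520 = 0.1884.
B: p*_B = 0.739/1.2330 = 0.5994.
p*_A / p*_B = 0.1884/0.5994 = 0.3143.

0.314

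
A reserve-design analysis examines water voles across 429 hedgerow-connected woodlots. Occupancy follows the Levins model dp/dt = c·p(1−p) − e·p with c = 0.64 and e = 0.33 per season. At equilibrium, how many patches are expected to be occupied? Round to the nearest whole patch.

p* = 1 − e/c = 1 − 0.33/0.64 = 0.4844.
Expected occupied patches = N × p* = 429 × 0.4844 = 207.80 ≈ 208.

208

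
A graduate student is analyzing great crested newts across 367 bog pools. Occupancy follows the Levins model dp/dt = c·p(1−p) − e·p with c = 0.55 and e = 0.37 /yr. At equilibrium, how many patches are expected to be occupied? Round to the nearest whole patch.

120

p* = 1 − e/c = 1 − 0.37/0.55 = 0.3273.
Expected occupied patches = N × p* = 367 × 0.3273 = 120.11 ≈ 120.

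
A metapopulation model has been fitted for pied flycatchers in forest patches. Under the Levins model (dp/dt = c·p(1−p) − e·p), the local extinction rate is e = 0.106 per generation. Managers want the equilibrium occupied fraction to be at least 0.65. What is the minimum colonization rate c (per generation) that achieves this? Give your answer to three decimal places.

0.303

p* = 1 − e/c ≥ 0.65 requires e/c ≤ 0.3500, i.e. c ≥ e/0.3500.
c_min = 0.106/0.3500 = 0.3029.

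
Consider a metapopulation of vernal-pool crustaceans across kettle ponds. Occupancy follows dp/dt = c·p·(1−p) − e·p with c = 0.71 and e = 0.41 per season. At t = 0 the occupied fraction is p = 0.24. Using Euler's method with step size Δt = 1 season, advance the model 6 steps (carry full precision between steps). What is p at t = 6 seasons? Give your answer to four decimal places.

0.3814

Update rule: p ← p + [c·p·(1−p) − e·p]·Δt with Δt = 1.
t = 1: p = 0.24000 + (+0.03110) = 0.27110
t = 2: p = 0.27110 + (+0.02915) = 0.30025
t = 3: p = 0.30025 + (+0.02607) = 0.32632
t = 4: p = 0.32632 + (+0.02229) = 0.34861
t = 5: p = 0.34861 + (+0.01830) = 0.36691
t = 6: p = 0.36691 + (+0.01449) = 0.38140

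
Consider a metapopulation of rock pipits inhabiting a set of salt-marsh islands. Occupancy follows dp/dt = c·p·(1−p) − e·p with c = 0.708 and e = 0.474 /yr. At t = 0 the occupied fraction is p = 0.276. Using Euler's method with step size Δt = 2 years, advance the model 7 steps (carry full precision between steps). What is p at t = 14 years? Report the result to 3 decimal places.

0.330

Update rule: p ← p + [c·p·(1−p) − e·p]·Δt with Δt = 2.
step 1: Δp = +0.02130, p = 0.29730
step 2: Δp = +0.01398, p = 0.31128
step 3: Δp = +0.00847, p = 0.31976
step 4: Δp = +0.00487, p = 0.32462
step 5: Δp = +0.00270, p = 0.32733
step 6: Δp = +0.00147, p = 0.32880
step 7: Δp = +0.00079, p = 0.32960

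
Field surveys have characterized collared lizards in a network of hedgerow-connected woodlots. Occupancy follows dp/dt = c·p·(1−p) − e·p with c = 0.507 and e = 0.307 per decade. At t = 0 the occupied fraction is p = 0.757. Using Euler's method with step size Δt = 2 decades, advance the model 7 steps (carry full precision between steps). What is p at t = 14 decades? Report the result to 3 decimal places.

Update rule: p ← p + [c·p·(1−p) − e·p]·Δt with Δt = 2.
p: 0.75700 → 0.47873  (Δp = -0.27827)
p: 0.47873 → 0.43783  (Δp = -0.04090)
p: 0.43783 → 0.41858  (Δp = -0.01925)
p: 0.41858 → 0.40835  (Δp = -0.01023)
p: 0.40835 → 0.40261  (Δp = -0.00574)
p: 0.40261 → 0.39929  (Δp = -0.00332)
p: 0.39929 → 0.39734  (Δp = -0.00195)

0.397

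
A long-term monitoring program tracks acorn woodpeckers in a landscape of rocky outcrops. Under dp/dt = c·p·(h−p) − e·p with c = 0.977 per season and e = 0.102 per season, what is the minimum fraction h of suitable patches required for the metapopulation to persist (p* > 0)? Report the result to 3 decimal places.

p* = h − e/c is positive only when h > e/c.
h_min = e/c = 0.102/0.977 = 0.1044.

0.104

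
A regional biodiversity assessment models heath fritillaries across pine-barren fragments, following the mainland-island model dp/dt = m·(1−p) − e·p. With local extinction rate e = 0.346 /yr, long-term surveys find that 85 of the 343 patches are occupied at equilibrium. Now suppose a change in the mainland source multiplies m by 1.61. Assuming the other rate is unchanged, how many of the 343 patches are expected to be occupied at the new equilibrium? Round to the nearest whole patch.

119

Observed p* = 85/343 = 0.24781.
Balance m(1−p*) = e·p* gives m = e·p*/(1−p*) = 0.346×0.24781/0.75219 = 0.11399.
New p* = m/(m+e) = 0.18352/(0.18352+0.34600) = 0.34658.
Expected occupied = 343 × 0.34658 = 118.88 ≈ 119.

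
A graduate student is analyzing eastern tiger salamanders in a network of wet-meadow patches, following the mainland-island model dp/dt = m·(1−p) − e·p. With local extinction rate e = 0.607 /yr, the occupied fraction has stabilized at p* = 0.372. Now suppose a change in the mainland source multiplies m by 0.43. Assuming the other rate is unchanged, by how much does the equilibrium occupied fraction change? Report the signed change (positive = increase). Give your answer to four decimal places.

-0.1690

Balance m(1−p*) = e·p* gives m = e·p*/(1−p*) = 0.607×0.37200/0.62800 = 0.35956.
New p* = m/(m+e) = 0.15461/(0.15461+0.60700) = 0.20300.
Δp* = 0.20300 − 0.37200 = -0.16900.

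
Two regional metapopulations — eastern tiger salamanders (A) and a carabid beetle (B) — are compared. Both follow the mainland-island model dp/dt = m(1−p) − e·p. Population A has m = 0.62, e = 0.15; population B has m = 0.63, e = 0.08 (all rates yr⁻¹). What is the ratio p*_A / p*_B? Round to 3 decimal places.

A: p*_A = m/(m+e) = 0.62/0.7700 = 0.8052.
B: p*_B = 0.63/0.7100 = 0.8873.
p*_A / p*_B = 0.8052/0.8873 = 0.9074.

0.907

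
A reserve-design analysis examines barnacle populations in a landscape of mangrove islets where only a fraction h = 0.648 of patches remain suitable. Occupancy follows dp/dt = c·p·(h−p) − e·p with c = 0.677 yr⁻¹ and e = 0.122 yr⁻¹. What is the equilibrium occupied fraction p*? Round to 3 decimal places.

0.468

Setting dp/dt = 0 and dividing by p* gives c·(h−p*) = e.
So p* = h − e/c = 0.648 − 0.122/0.677 = 0.648 − 0.1802 = 0.4678.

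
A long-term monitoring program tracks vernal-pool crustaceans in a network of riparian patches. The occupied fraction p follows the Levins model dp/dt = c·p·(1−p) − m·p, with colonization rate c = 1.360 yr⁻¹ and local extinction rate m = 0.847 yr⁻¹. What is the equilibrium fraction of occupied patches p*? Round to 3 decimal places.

0.377

Setting dp/dt = 0 and dividing through by p* gives c·(1−p*) = m.
So p* = 1 − m/c = 1 − 0.847/1.360 = 1 − 0.6228 = 0.3772.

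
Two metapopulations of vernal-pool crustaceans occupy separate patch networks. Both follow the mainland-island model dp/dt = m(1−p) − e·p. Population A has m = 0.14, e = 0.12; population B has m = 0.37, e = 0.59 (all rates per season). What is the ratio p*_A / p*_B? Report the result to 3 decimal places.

1.397

A: p*_A = m/(m+e) = 0.14/0.2600 = 0.5385.
B: p*_B = 0.37/0.9600 = 0.3854.
p*_A / p*_B = 0.5385/0.3854 = 1.3971.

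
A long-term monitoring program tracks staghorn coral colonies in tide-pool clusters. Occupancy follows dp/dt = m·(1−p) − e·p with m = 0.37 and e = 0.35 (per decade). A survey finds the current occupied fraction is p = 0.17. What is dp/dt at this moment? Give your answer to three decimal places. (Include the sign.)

Colonization term: m·(1−p) = 0.37×0.8300 = 0.30710.
Extinction term: e·p = 0.05950.
dp/dt = 0.30710 − 0.05950 = 0.24760.

0.248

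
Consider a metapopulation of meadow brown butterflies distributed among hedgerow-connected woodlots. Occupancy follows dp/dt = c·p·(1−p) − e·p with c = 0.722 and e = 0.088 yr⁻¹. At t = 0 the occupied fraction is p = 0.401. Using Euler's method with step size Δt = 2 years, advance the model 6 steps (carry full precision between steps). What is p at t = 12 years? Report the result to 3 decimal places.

Update rule: p ← p + [c·p·(1−p) − e·p]·Δt with Δt = 2.
  1  |  dp/dt·Δt = +0.276271  |  p_1 = 0.677271
  2  |  dp/dt·Δt = +0.196422  |  p_2 = 0.873694
  3  |  dp/dt·Δt = +0.005580  |  p_3 = 0.879273
  4  |  dp/dt·Δt = -0.001469  |  p_4 = 0.877804
  5  |  dp/dt·Δt = +0.000395  |  p_5 = 0.878200
  6  |  dp/dt·Δt = -0.000106  |  p_6 = 0.878094

0.878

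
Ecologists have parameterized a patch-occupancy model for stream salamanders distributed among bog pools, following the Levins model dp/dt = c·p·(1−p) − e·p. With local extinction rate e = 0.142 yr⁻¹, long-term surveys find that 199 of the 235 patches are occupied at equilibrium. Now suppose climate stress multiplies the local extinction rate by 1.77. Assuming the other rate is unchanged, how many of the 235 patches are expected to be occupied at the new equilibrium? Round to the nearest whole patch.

Observed p* = 199/235 = 0.84681.
Balance c(1−p*) = e gives c = e/(1 − 0.84681) = 0.142/0.15319 = 0.92695.
New p* = 1 − e/c = 1 − 0.25134/0.92695 = 0.72885.
Expected occupied = 235 × 0.72885 = 171.28 ≈ 171.

171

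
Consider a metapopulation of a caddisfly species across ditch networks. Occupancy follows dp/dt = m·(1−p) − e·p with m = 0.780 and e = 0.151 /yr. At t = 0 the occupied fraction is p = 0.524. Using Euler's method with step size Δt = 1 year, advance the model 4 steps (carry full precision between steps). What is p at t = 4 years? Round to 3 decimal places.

Update rule: p ← p + [m·(1−p) − e·p]·Δt with Δt = 1.
t = 1: p = 0.52400 + (+0.29216) = 0.81616
t = 2: p = 0.81616 + (+0.02016) = 0.83631
t = 3: p = 0.83631 + (+0.00139) = 0.83771
t = 4: p = 0.83771 + (+0.00010) = 0.83780

0.838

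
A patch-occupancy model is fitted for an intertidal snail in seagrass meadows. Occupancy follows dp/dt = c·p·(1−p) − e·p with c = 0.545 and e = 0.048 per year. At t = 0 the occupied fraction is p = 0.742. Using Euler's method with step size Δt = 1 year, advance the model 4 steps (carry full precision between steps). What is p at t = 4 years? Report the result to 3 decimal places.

Update rule: p ← p + [c·p·(1−p) − e·p]·Δt with Δt = 1.
  1  |  dp/dt·Δt = +0.068717  |  p_1 = 0.810717
  2  |  dp/dt·Δt = +0.044719  |  p_2 = 0.855435
  3  |  dp/dt·Δt = +0.026337  |  p_3 = 0.881772
  4  |  dp/dt·Δt = +0.014491  |  p_4 = 0.896263

0.896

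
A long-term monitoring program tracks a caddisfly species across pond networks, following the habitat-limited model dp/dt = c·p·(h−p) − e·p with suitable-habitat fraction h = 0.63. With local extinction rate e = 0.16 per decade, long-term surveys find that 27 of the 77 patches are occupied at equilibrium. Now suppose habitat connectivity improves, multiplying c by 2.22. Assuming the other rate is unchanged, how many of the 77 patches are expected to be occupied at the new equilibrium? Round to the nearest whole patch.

39

Observed p* = 27/77 = 0.35065.
Balance c(h−p*) = e gives c = e/(0.63 − 0.35065) = 0.16/0.27935 = 0.57276.
New p* = 0.63 − e/c = 0.63 − 0.16000/1.27153 = 0.50417.
Expected occupied = 77 × 0.50417 = 38.82 ≈ 39.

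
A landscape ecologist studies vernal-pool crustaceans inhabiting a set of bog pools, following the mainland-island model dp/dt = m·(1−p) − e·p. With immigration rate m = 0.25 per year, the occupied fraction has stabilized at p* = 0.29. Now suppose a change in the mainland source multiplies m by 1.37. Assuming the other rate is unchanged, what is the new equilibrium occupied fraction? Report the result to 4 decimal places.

Balance m(1−p*) = e·p* gives e = m(1−p*)/p* = 0.25×0.71000/0.29000 = 0.61207.
New p* = m/(m+e) = 0.34250/(0.34250+0.61207) = 0.35880.

0.3588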